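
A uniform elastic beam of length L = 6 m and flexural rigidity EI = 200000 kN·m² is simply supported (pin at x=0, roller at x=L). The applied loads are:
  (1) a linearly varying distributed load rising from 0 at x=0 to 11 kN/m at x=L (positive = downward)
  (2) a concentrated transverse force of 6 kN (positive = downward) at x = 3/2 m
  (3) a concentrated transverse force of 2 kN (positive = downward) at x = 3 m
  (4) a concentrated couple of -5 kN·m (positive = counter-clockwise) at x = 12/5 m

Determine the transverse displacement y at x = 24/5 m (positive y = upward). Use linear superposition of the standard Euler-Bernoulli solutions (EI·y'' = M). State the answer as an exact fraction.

Load 1 — triangular load w₀=11 kN/m (0→w₀ over full span):
  y_1 = -w₀x(7L⁴-10L²x²+3x⁴)/(360LEI) = -11·(24/5)·(7·6⁴-10·6²·(24/5)²+3·(24/5)⁴)/(360·6·200000) = -113157/390625000 m
Load 2 — point force P=6 kN at a=3/2 m (b=L-a=9/2):
  y_2 = -Pa(L-x)(2Lx-a²-x²)/(6LEI)  [x>a] = -6·(3/2)·(6-(24/5))·(2·6·(24/5)-(3/2)²-(24/5)²)/(6·6·200000) = -9693/200000000 m
Load 3 — point force P=2 kN at a=3 m (b=L-a=3):
  y_3 = -Pa(L-x)(2Lx-a²-x²)/(6LEI)  [x>a] = -2·3·(6-(24/5))·(2·6·(24/5)-3²-(24/5)²)/(6·6·200000) = -639/25000000 m
Load 4 — applied couple M₀=-5 kN·m at a=12/5 m (b=L-a=18/5):
  y_4 = (M₀x³/(6L)-M₀(x-a)²/2+C₁x)/EI  [x>a] with C₁=M₀(3b²-L²)/(6L)=-2/5 = ((-5)·(24/5)³/(6·6)-(-5)·((24/5)-(12/5))²/2+(-2/5)·(24/5))/200000 = -9/625000 m
Superposition: y = Σ y_i = -9452673/25000000000 m ≈ -0.000378 m

y(24/5) = -9452673/25000000000 m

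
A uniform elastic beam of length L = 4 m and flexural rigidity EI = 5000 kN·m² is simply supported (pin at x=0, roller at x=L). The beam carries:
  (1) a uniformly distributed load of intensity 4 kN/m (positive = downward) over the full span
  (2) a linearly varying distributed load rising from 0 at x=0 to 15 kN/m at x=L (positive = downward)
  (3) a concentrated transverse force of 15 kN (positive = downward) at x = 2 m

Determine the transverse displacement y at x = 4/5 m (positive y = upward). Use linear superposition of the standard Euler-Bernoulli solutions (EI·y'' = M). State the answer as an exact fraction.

Load 1 — uniform load w=4 kN/m over full span:
  y_1 = -wx(L³-2Lx²+x³)/(24EI) = -4·(4/5)·(4³-2·4·(4/5)²+(4/5)³)/(24·5000) = -1856/1171875 m
Load 2 — triangular load w₀=15 kN/m (0→w₀ over full span):
  y_2 = -w₀x(7L⁴-10L²x²+3x⁴)/(360LEI) = -15·(4/5)·(7·4⁴-10·4²·(4/5)²+3·(4/5)⁴)/(360·4·5000) = -5504/1953125 m
Load 3 — point force P=15 kN at a=2 m (b=L-a=2):
  y_3 = -Pbx(L²-b²-x²)/(6LEI)  [x≤a] = -15·2·(4/5)·(4²-2²-(4/5)²)/(6·4·5000) = -71/31250 m
Superposition: y = Σ y_i = -78209/11718750 m ≈ -0.006674 m

y(4/5) = -78209/11718750 m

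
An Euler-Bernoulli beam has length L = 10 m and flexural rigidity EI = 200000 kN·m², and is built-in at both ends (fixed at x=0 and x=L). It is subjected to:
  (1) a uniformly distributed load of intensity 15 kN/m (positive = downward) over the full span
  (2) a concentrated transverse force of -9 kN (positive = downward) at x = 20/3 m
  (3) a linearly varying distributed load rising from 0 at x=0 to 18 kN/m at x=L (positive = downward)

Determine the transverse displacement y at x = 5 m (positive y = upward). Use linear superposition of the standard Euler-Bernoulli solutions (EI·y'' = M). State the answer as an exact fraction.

Load 1 — uniform load w=15 kN/m over full span:
  y_1 = -wx²(L-x)²/(24EI) = -15·5²·(10-5)²/(24·200000) = -1/512 m
Load 2 — point force P=-9 kN at a=20/3 m (b=L-a=10/3):
  y_2 = -Pb²x²(3aL-(3a+b)x)/(6L³EI)  [x≤a] = -(-9)·(10/3)²·5²·(3·(20/3)·10-(3·(20/3)+(10/3))·5)/(6·10³·200000) = 1/5760 m
Load 3 — triangular load w₀=18 kN/m (0→w₀ over full span):
  y_3 = -w₀x²(L-x)²(x+2L)/(120LEI) = -18·5²·(10-5)²·(5+2·10)/(120·10·200000) = -3/2560 m
Superposition: y = Σ y_i = -17/5760 m ≈ -0.002951 m

y(5) = -17/5760 m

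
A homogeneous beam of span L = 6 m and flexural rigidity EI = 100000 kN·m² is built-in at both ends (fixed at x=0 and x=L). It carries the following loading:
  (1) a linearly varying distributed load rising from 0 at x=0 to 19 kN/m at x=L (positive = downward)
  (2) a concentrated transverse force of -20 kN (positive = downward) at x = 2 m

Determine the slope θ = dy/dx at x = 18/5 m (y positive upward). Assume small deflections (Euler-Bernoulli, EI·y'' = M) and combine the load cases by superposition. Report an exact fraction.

θ(18/5) = 13/7812500 rad

Load 1 — triangular load w₀=19 kN/m (0→w₀ over full span):
  θ_1 = -w₀(2x(L-x)(L-2x)(x+2L)+x²(L-x)²)/(120LEI) = -19·(2·(18/5)·(6-(18/5))·(6-2·(18/5))·((18/5)+2·6)+(18/5)²·(6-(18/5))²)/(120·6·100000) = 513/7812500 rad
Load 2 — point force P=-20 kN at a=2 m (b=L-a=4):
  θ_2 = Pa²(L-x)(2bL-(3b+a)(L-x))/(2L³EI)  [x>a] = (-20)·2²·(6-(18/5))·(2·4·6-(3·4+2)·(6-(18/5)))/(2·6³·100000) = -1/15625 rad
Superposition: θ = Σ θ_i = 13/7812500 rad ≈ 0.000002 rad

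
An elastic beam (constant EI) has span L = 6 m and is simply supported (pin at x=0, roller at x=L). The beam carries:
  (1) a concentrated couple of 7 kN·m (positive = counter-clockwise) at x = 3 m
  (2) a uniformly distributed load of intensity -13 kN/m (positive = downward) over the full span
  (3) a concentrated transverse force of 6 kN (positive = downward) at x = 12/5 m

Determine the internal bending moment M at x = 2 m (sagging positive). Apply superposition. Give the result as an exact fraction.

Load 1 — applied couple M₀=7 kN·m at a=3 m (b=L-a=3):
  M_1 = M₀x/L  [x≤a] = 7·2/6 = 7/3 kN·m
Load 2 — uniform load w=-13 kN/m over full span:
  M_2 = wx(L-x)/2 = (-13)·2·(6-2)/2 = -52 kN·m
Load 3 — point force P=6 kN at a=12/5 m (b=L-a=18/5):
  M_3 = Pbx/L  [x≤a] = 6·(18/5)·2/6 = 36/5 kN·m
Superposition: M = Σ M_i = -637/15 kN·m ≈ -42.466667 kN·m

M(2) = -637/15 kN·m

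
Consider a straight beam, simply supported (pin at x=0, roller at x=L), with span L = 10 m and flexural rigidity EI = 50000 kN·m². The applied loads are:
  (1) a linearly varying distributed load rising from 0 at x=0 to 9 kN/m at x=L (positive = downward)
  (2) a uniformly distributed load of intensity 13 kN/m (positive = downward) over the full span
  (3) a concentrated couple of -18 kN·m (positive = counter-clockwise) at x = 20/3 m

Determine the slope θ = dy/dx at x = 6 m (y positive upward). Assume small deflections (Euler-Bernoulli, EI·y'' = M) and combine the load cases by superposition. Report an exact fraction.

Load 1 — triangular load w₀=9 kN/m (0→w₀ over full span):
  θ_1 = -w₀(7L⁴-30L²x²+15x⁴)/(360LEI) = -9·(7·10⁴-30·10²·6²+15·6⁴)/(360·10·50000) = 29/31250 rad
Load 2 — uniform load w=13 kN/m over full span:
  θ_2 = -w(L³-6Lx²+4x³)/(24EI) = -13·(10³-6·10·6²+4·6³)/(24·50000) = 481/150000 rad
Load 3 — applied couple M₀=-18 kN·m at a=20/3 m (b=L-a=10/3):
  θ_3 = (M₀x²/(2L)+C₁)/EI  [x≤a] with C₁=M₀(3b²-L²)/(6L)=20 = ((-18)·6²/(2·10)+20)/50000 = -31/125000 rad
Superposition: θ = Σ θ_i = 583/150000 rad ≈ 0.003887 rad

θ(6) = 583/150000 rad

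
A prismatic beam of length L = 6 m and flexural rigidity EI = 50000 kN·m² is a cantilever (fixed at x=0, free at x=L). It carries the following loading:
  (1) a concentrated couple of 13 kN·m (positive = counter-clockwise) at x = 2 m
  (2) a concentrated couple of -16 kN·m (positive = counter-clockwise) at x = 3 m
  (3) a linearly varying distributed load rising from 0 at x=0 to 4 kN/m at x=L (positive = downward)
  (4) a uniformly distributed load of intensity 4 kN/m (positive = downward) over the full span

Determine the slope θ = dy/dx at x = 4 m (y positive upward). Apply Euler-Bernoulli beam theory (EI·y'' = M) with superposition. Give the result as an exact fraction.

θ(4) = -1187/225000 rad

Load 1 — applied couple M₀=13 kN·m at a=2 m (b=L-a=4):
  θ_1 = M₀a/EI  [x>a] = 13·2/50000 = 13/25000 rad
Load 2 — applied couple M₀=-16 kN·m at a=3 m (b=L-a=3):
  θ_2 = M₀a/EI  [x>a] = (-16)·3/50000 = -3/3125 rad
Load 3 — triangular load w₀=4 kN/m (0→w₀ over full span):
  θ_3 = (w₀Lx²/4-w₀L²x/3-w₀x⁴/(24L))/EI = (4·6·4²/4-4·6²·4/3-4·4⁴/(24·6))/50000 = -58/28125 rad
Load 4 — uniform load w=4 kN/m over full span:
  θ_4 = -wx(x²-3Lx+3L²)/(6EI) = -4·4·(4²-3·6·4+3·6²)/(6·50000) = -26/9375 rad
Superposition: θ = Σ θ_i = -1187/225000 rad ≈ -0.005276 rad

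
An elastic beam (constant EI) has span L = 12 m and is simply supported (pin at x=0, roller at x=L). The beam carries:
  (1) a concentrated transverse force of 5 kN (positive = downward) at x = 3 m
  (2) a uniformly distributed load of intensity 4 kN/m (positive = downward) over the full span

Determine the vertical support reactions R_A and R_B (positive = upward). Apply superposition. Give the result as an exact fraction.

R_A = 111/4 kN, R_B = 101/4 kN

Load 1 — point force P=5 kN at a=3 m (b=L-a=9):
  R_A = Pb/L = 5·9/12 = 15/4 kN
  R_B = Pa/L = 5·3/12 = 5/4 kN
Load 2 — uniform load w=4 kN/m over full span:
  R_A = wL/2 = 4·12/2 = 24 kN
  R_B = wL/2 = 4·12/2 = 24 kN
Superposition: R_A = 111/4 kN, R_B = 101/4 kN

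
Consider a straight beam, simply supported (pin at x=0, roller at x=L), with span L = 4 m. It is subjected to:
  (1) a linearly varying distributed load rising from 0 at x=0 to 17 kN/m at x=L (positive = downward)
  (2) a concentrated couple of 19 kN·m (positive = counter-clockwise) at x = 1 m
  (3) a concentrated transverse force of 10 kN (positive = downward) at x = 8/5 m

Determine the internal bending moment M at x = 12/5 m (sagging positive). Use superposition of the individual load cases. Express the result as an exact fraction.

M(12/5) = 2026/125 kN·m

Load 1 — triangular load w₀=17 kN/m (0→w₀ over full span):
  M_1 = w₀Lx/6 - w₀x³/(6L) = 17·4·(12/5)/6 - 17·(12/5)³/(6·4) = 2176/125 kN·m
Load 2 — applied couple M₀=19 kN·m at a=1 m (b=L-a=3):
  M_2 = M₀x/L - M₀  [x>a] = 19·(12/5)/4 - 19 = -38/5 kN·m
Load 3 — point force P=10 kN at a=8/5 m (b=L-a=12/5):
  M_3 = Pa(L-x)/L  [x>a] = 10·(8/5)·(4-(12/5))/4 = 32/5 kN·m
Superposition: M = Σ M_i = 2026/125 kN·m ≈ 16.208000 kN·m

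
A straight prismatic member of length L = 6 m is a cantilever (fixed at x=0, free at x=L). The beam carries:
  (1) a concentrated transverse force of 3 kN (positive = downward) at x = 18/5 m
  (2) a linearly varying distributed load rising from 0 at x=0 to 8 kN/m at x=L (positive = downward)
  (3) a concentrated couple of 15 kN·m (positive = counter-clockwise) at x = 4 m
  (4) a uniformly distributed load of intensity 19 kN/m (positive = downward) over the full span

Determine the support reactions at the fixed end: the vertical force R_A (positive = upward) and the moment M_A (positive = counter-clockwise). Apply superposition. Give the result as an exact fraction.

R_A = 141 kN, M_A = 2169/5 kN·m

Load 1 — point force P=3 kN at a=18/5 m (b=L-a=12/5):
  R_A = P = 3 kN
  M_A = Pa = 3·(18/5) = 54/5 kN·m
Load 2 — triangular load w₀=8 kN/m (0→w₀ over full span):
  R_A = w₀L/2 = 8·6/2 = 24 kN
  M_A = w₀L²/3 = 8·6²/3 = 96 kN·m
Load 3 — applied couple M₀=15 kN·m at a=4 m (b=L-a=2):
  R_A = 0 kN
  M_A = -M₀ = -15 kN·m
Load 4 — uniform load w=19 kN/m over full span:
  R_A = wL = 19·6 = 114 kN
  M_A = wL²/2 = 19·6²/2 = 342 kN·m
Superposition: R_A = 141 kN, M_A = 2169/5 kN·m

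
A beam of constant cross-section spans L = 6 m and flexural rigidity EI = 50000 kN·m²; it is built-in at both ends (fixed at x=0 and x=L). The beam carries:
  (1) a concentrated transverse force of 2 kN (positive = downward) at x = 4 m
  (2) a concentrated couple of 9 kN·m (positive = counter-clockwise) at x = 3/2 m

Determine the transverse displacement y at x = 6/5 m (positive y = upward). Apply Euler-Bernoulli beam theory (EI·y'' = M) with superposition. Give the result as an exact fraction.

y(6/5) = 3631/150000000 m

Load 1 — point force P=2 kN at a=4 m (b=L-a=2):
  y_1 = -Pb²x²(3aL-(3a+b)x)/(6L³EI)  [x≤a] = -2·2²·(6/5)²·(3·4·6-(3·4+2)·(6/5))/(6·6³·50000) = -23/2343750 m
Load 2 — applied couple M₀=9 kN·m at a=3/2 m (b=L-a=9/2):
  y_2 = (R_Ax³/6 - M_Ax²/2)/EI  [x≤a] with R_A=27/16, M_A=-27/16 = ((27/16)·(6/5)³/6 - (-27/16)·(6/5)²/2)/50000 = 1701/50000000 m
Superposition: y = Σ y_i = 3631/150000000 m ≈ 0.000024 m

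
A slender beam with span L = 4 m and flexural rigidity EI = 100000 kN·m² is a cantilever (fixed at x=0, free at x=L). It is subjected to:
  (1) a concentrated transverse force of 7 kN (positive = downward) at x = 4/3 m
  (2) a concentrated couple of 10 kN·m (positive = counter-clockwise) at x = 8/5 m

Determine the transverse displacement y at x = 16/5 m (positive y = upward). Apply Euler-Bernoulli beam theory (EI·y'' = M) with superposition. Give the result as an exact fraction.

Load 1 — point force P=7 kN at a=4/3 m (b=L-a=8/3):
  y_1 = -Pa²(3x-a)/(6EI)  [x>a] = -7·(4/3)²·(3·(16/5)-(4/3))/(6·100000) = -217/1265625 m
Load 2 — applied couple M₀=10 kN·m at a=8/5 m (b=L-a=12/5):
  y_2 = M₀a(2x-a)/(2EI)  [x>a] = 10·(8/5)·(2·(16/5)-(8/5))/(2·100000) = 6/15625 m
Superposition: y = Σ y_i = 269/1265625 m ≈ 0.000213 m

y(16/5) = 269/1265625 m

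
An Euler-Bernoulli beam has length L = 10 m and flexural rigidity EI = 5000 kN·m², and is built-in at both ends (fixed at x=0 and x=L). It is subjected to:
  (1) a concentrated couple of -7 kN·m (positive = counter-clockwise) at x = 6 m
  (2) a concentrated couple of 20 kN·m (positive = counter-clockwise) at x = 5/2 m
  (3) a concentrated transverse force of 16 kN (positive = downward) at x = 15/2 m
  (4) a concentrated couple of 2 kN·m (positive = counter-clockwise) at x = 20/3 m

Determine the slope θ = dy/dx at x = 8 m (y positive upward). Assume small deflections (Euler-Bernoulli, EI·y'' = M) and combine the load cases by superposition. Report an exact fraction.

Load 1 — applied couple M₀=-7 kN·m at a=6 m (b=L-a=4):
  θ_1 = (R_Ax²/2 - M_Ax - M₀(x-a))/EI  [x>a] with R_A=-126/125, M_A=-56/25 = ((-126/125)·8²/2 - (-56/25)·8 - (-7)·(8-6))/5000 = -21/312500 rad
Load 2 — applied couple M₀=20 kN·m at a=5/2 m (b=L-a=15/2):
  θ_2 = (R_Ax²/2 - M_Ax - M₀(x-a))/EI  [x>a] with R_A=9/4, M_A=-15/4 = ((9/4)·8²/2 - (-15/4)·8 - 20·(8-(5/2)))/5000 = -1/625 rad
Load 3 — point force P=16 kN at a=15/2 m (b=L-a=5/2):
  θ_3 = Pa²(L-x)(2bL-(3b+a)(L-x))/(2L³EI)  [x>a] = 16·(15/2)²·(10-8)·(2·(5/2)·10-(3·(5/2)+(15/2))·(10-8))/(2·10³·5000) = 9/2500 rad
Load 4 — applied couple M₀=2 kN·m at a=20/3 m (b=L-a=10/3):
  θ_4 = (R_Ax²/2 - M_Ax - M₀(x-a))/EI  [x>a] with R_A=4/15, M_A=2/3 = ((4/15)·8²/2 - (2/3)·8 - 2·(8-(20/3)))/5000 = 1/9375 rad
Superposition: θ = Σ θ_i = 478/234375 rad ≈ 0.002039 rad

θ(8) = 478/234375 rad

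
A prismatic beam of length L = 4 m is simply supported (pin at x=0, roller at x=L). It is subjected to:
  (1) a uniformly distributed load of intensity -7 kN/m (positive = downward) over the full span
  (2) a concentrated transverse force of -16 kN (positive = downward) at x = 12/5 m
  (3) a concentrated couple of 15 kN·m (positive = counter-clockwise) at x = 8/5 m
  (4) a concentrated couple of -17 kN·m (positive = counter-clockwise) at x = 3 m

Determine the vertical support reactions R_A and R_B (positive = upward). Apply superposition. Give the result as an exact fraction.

R_A = -209/10 kN, R_B = -231/10 kN

Load 1 — uniform load w=-7 kN/m over full span:
  R_A = wL/2 = (-7)·4/2 = -14 kN
  R_B = wL/2 = (-7)·4/2 = -14 kN
Load 2 — point force P=-16 kN at a=12/5 m (b=L-a=8/5):
  R_A = Pb/L = (-16)·(8/5)/4 = -32/5 kN
  R_B = Pa/L = (-16)·(12/5)/4 = -48/5 kN
Load 3 — applied couple M₀=15 kN·m at a=8/5 m (b=L-a=12/5):
  R_A = M₀/L = 15/4 kN
  R_B = -M₀/L = -15/4 kN
Load 4 — applied couple M₀=-17 kN·m at a=3 m (b=L-a=1):
  R_A = M₀/L = (-17)/4 = -17/4 kN
  R_B = -M₀/L = -(-17)/4 = 17/4 kN
Superposition: R_A = -209/10 kN, R_B = -231/10 kN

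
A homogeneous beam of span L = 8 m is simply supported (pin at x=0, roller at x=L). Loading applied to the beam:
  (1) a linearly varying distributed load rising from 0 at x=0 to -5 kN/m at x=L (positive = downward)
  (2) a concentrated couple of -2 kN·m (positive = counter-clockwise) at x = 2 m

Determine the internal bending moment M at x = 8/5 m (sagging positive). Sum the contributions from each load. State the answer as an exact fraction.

M(8/5) = -266/25 kN·m

Load 1 — triangular load w₀=-5 kN/m (0→w₀ over full span):
  M_1 = w₀Lx/6 - w₀x³/(6L) = (-5)·8·(8/5)/6 - (-5)·(8/5)³/(6·8) = -256/25 kN·m
Load 2 — applied couple M₀=-2 kN·m at a=2 m (b=L-a=6):
  M_2 = M₀x/L  [x≤a] = (-2)·(8/5)/8 = -2/5 kN·m
Superposition: M = Σ M_i = -266/25 kN·m ≈ -10.640000 kN·m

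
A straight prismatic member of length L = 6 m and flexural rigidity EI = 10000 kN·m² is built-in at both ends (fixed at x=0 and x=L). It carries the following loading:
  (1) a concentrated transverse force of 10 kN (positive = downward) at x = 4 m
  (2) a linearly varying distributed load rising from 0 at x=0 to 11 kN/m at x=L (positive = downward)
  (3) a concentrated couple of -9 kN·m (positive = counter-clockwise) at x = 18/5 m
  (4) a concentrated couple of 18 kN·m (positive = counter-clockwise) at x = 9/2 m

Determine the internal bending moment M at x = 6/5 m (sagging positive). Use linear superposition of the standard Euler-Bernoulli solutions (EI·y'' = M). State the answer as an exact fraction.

Load 1 — point force P=10 kN at a=4 m (b=L-a=2):
  M_1 = Pb²(3a+b)x/L³ - Pab²/L²  [x≤a] = 10·2²·(3·4+2)·(6/5)/6³ - 10·4·2²/6² = -4/3 kN·m
Load 2 — triangular load w₀=11 kN/m (0→w₀ over full span):
  M_2 = 3w₀Lx/20 - w₀L²/30 - w₀x³/(6L) = 3·11·6·(6/5)/20 - 11·6²/30 - 11·(6/5)³/(6·6) = -231/125 kN·m
Load 3 — applied couple M₀=-9 kN·m at a=18/5 m (b=L-a=12/5):
  M_3 = R_Ax - M_A  [x≤a] with R_A=-54/25, M_A=-72/25 = (-54/25)·(6/5) - (-72/25) = 36/125 kN·m
Load 4 — applied couple M₀=18 kN·m at a=9/2 m (b=L-a=3/2):
  M_4 = R_Ax - M_A  [x≤a] with R_A=27/8, M_A=45/8 = (27/8)·(6/5) - (45/8) = -63/40 kN·m
Superposition: M = Σ M_i = -2681/600 kN·m ≈ -4.468333 kN·m

M(6/5) = -2681/600 kN·m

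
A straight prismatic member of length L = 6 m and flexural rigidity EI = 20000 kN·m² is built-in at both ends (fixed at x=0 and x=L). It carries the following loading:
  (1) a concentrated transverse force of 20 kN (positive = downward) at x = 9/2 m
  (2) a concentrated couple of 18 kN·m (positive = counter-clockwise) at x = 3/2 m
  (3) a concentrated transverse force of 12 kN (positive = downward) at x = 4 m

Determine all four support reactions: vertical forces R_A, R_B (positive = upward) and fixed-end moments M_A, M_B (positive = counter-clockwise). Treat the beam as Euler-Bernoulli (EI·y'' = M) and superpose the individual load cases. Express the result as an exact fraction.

Load 1 — point force P=20 kN at a=9/2 m (b=L-a=3/2):
  R_A = Pb²(3a+b)/L³ = 20·(3/2)²·(3·(9/2)+(3/2))/6³ = 25/8 kN
  M_A = Pab²/L² = 20·(9/2)·(3/2)²/6² = 45/8 kN·m
  R_B = Pa²(a+3b)/L³ = 20·(9/2)²·((9/2)+3·(3/2))/6³ = 135/8 kN
  M_B = -Pa²b/L² = -20·(9/2)²·(3/2)/6² = -135/8 kN·m
Load 2 — applied couple M₀=18 kN·m at a=3/2 m (b=L-a=9/2):
  R_A = 6M₀ab/L³ = 6·18·(3/2)·(9/2)/6³ = 27/8 kN
  M_A = M₀b(2a-b)/L² = 18·(9/2)·(2·(3/2)-(9/2))/6² = -27/8 kN·m
  R_B = -6M₀ab/L³ = -6·18·(3/2)·(9/2)/6³ = -27/8 kN
  M_B = M₀a(2b-a)/L² = 18·(3/2)·(2·(9/2)-(3/2))/6² = 45/8 kN·m
Load 3 — point force P=12 kN at a=4 m (b=L-a=2):
  R_A = Pb²(3a+b)/L³ = 12·2²·(3·4+2)/6³ = 28/9 kN
  M_A = Pab²/L² = 12·4·2²/6² = 16/3 kN·m
  R_B = Pa²(a+3b)/L³ = 12·4²·(4+3·2)/6³ = 80/9 kN
  M_B = -Pa²b/L² = -12·4²·2/6² = -32/3 kN·m
Superposition: R_A = 173/18 kN, M_A = 91/12 kN·m, R_B = 403/18 kN, M_B = -263/12 kN·m

R_A = 173/18 kN, M_A = 91/12 kN·m, R_B = 403/18 kN, M_B = -263/12 kN·m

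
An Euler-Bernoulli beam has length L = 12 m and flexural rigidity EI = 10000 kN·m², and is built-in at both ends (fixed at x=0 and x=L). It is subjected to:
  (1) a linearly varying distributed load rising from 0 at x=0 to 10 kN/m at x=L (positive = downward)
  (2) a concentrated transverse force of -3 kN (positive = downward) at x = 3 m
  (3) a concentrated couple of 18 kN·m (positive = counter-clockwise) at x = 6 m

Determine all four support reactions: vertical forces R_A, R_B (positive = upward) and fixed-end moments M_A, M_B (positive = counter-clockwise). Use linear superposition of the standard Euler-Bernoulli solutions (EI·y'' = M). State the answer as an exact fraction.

Load 1 — triangular load w₀=10 kN/m (0→w₀ over full span):
  R_A = 3w₀L/20 = 3·10·12/20 = 18 kN
  M_A = w₀L²/30 = 10·12²/30 = 48 kN·m
  R_B = 7w₀L/20 = 7·10·12/20 = 42 kN
  M_B = -w₀L²/20 = -10·12²/20 = -72 kN·m
Load 2 — point force P=-3 kN at a=3 m (b=L-a=9):
  R_A = Pb²(3a+b)/L³ = (-3)·9²·(3·3+9)/12³ = -81/32 kN
  M_A = Pab²/L² = (-3)·3·9²/12² = -81/16 kN·m
  R_B = Pa²(a+3b)/L³ = (-3)·3²·(3+3·9)/12³ = -15/32 kN
  M_B = -Pa²b/L² = -(-3)·3²·9/12² = 27/16 kN·m
Load 3 — applied couple M₀=18 kN·m at a=6 m (b=L-a=6):
  R_A = 6M₀ab/L³ = 6·18·6·6/12³ = 9/4 kN
  M_A = M₀b(2a-b)/L² = 18·6·(2·6-6)/12² = 9/2 kN·m
  R_B = -6M₀ab/L³ = -6·18·6·6/12³ = -9/4 kN
  M_B = M₀a(2b-a)/L² = 18·6·(2·6-6)/12² = 9/2 kN·m
Superposition: R_A = 567/32 kN, M_A = 759/16 kN·m, R_B = 1257/32 kN, M_B = -1053/16 kN·m

R_A = 567/32 kN, M_A = 759/16 kN·m, R_B = 1257/32 kN, M_B = -1053/16 kN·m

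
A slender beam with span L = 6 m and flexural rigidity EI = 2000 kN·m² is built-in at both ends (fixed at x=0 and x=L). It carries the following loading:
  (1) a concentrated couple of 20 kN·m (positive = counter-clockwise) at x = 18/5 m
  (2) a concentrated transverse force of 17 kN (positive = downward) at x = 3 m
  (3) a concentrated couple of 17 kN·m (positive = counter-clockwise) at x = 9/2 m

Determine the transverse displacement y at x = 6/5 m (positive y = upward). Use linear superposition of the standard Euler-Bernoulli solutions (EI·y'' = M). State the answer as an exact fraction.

Load 1 — applied couple M₀=20 kN·m at a=18/5 m (b=L-a=12/5):
  y_1 = (R_Ax³/6 - M_Ax²/2)/EI  [x≤a] with R_A=24/5, M_A=32/5 = ((24/5)·(6/5)³/6 - (32/5)·(6/5)²/2)/2000 = -126/78125 m
Load 2 — point force P=17 kN at a=3 m (b=L-a=3):
  y_2 = -Pb²x²(3aL-(3a+b)x)/(6L³EI)  [x≤a] = -17·3²·(6/5)²·(3·3·6-(3·3+3)·(6/5))/(6·6³·2000) = -1683/500000 m
Load 3 — applied couple M₀=17 kN·m at a=9/2 m (b=L-a=3/2):
  y_3 = (R_Ax³/6 - M_Ax²/2)/EI  [x≤a] with R_A=51/16, M_A=85/16 = ((51/16)·(6/5)³/6 - (85/16)·(6/5)²/2)/2000 = -2907/2000000 m
Superposition: y = Σ y_i = -64323/10000000 m ≈ -0.006432 m

y(6/5) = -64323/10000000 m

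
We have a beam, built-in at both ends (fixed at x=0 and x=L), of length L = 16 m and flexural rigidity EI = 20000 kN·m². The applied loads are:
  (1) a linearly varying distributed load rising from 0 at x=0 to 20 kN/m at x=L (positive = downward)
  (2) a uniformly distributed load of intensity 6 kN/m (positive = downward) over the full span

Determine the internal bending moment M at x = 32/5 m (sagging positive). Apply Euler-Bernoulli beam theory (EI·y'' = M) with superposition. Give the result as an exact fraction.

Load 1 — triangular load w₀=20 kN/m (0→w₀ over full span):
  M_1 = 3w₀Lx/20 - w₀L²/30 - w₀x³/(6L) = 3·20·16·(32/5)/20 - 20·16²/30 - 20·(32/5)³/(6·16) = 2048/25 kN·m
Load 2 — uniform load w=6 kN/m over full span:
  M_2 = wLx/2 - wL²/12 - wx²/2 = 6·16·(32/5)/2 - 6·16²/12 - 6·(32/5)²/2 = 1408/25 kN·m
Superposition: M = Σ M_i = 3456/25 kN·m ≈ 138.240000 kN·m

M(32/5) = 3456/25 kN·m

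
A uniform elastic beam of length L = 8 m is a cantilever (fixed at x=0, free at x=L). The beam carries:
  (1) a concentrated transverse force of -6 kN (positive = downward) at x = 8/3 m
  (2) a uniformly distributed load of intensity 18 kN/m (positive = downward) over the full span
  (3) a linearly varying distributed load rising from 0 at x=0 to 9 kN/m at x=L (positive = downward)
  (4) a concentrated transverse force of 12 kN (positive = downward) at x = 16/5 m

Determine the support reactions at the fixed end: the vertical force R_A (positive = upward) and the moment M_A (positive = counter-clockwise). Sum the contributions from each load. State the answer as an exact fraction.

Load 1 — point force P=-6 kN at a=8/3 m (b=L-a=16/3):
  R_A = P = (-6) = -6 kN
  M_A = Pa = (-6)·(8/3) = -16 kN·m
Load 2 — uniform load w=18 kN/m over full span:
  R_A = wL = 18·8 = 144 kN
  M_A = wL²/2 = 18·8²/2 = 576 kN·m
Load 3 — triangular load w₀=9 kN/m (0→w₀ over full span):
  R_A = w₀L/2 = 9·8/2 = 36 kN
  M_A = w₀L²/3 = 9·8²/3 = 192 kN·m
Load 4 — point force P=12 kN at a=16/5 m (b=L-a=24/5):
  R_A = P = 12 kN
  M_A = Pa = 12·(16/5) = 192/5 kN·m
Superposition: R_A = 186 kN, M_A = 3952/5 kN·m

R_A = 186 kN, M_A = 3952/5 kN·m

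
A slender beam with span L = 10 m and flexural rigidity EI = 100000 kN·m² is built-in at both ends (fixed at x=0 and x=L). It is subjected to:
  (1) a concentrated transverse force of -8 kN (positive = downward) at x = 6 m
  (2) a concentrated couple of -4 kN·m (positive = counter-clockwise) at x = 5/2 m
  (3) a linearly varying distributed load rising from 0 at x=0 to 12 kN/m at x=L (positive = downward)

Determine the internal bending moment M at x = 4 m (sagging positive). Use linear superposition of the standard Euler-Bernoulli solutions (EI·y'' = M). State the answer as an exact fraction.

M(4) = 8533/500 kN·m

Load 1 — point force P=-8 kN at a=6 m (b=L-a=4):
  M_1 = Pb²(3a+b)x/L³ - Pab²/L²  [x≤a] = (-8)·4²·(3·6+4)·4/10³ - (-8)·6·4²/10² = -448/125 kN·m
Load 2 — applied couple M₀=-4 kN·m at a=5/2 m (b=L-a=15/2):
  M_2 = R_Ax - M_A - M₀  [x>a] with R_A=-9/20, M_A=3/4 = (-9/20)·4 - (3/4) - (-4) = 29/20 kN·m
Load 3 — triangular load w₀=12 kN/m (0→w₀ over full span):
  M_3 = 3w₀Lx/20 - w₀L²/30 - w₀x³/(6L) = 3·12·10·4/20 - 12·10²/30 - 12·4³/(6·10) = 96/5 kN·m
Superposition: M = Σ M_i = 8533/500 kN·m ≈ 17.066000 kN·m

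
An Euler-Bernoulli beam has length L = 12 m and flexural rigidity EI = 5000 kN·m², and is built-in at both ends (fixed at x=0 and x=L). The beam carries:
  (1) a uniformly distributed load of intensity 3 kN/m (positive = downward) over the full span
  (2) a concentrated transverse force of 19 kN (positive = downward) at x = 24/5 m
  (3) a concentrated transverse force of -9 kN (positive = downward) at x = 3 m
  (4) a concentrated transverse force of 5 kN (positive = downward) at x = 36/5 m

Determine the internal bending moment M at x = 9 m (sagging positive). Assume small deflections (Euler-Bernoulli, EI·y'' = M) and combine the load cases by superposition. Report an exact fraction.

M(9) = 18399/4000 kN·m

Load 1 — uniform load w=3 kN/m over full span:
  M_1 = wLx/2 - wL²/12 - wx²/2 = 3·12·9/2 - 3·12²/12 - 3·9²/2 = 9/2 kN·m
Load 2 — point force P=19 kN at a=24/5 m (b=L-a=36/5):
  M_2 = Pa²(a+3b)(L-x)/L³ - Pa²b/L²  [x>a] = 19·(24/5)²·((24/5)+3·(36/5))·(12-9)/12³ - 19·(24/5)²·(36/5)/12² = -228/125 kN·m
Load 3 — point force P=-9 kN at a=3 m (b=L-a=9):
  M_3 = Pa²(a+3b)(L-x)/L³ - Pa²b/L²  [x>a] = (-9)·3²·(3+3·9)·(12-9)/12³ - (-9)·3²·9/12² = 27/32 kN·m
Load 4 — point force P=5 kN at a=36/5 m (b=L-a=24/5):
  M_4 = Pa²(a+3b)(L-x)/L³ - Pa²b/L²  [x>a] = 5·(36/5)²·((36/5)+3·(24/5))·(12-9)/12³ - 5·(36/5)²·(24/5)/12² = 27/25 kN·m
Superposition: M = Σ M_i = 18399/4000 kN·m ≈ 4.599750 kN·m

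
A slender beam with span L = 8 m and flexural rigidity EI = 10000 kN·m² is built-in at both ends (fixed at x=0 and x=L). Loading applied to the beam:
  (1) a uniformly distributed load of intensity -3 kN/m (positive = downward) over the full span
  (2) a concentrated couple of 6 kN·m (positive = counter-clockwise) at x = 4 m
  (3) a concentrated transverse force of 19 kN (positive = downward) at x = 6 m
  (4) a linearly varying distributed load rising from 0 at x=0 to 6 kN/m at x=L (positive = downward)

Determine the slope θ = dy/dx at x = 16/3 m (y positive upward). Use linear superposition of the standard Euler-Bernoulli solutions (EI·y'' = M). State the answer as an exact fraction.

θ(16/3) = 727/2025000 rad

Load 1 — uniform load w=-3 kN/m over full span:
  θ_1 = -wx(L-x)(L-2x)/(12EI) = -(-3)·(16/3)·(8-(16/3))·(8-2·(16/3))/(12·10000) = -16/16875 rad
Load 2 — applied couple M₀=6 kN·m at a=4 m (b=L-a=4):
  θ_2 = (R_Ax²/2 - M_Ax - M₀(x-a))/EI  [x>a] with R_A=9/8, M_A=3/2 = ((9/8)·(16/3)²/2 - (3/2)·(16/3) - 6·((16/3)-4))/10000 = 0 rad
Load 3 — point force P=19 kN at a=6 m (b=L-a=2):
  θ_3 = -Pb²x(2aL-(3a+b)x)/(2L³EI)  [x≤a] = -19·2²·(16/3)·(2·6·8-(3·6+2)·(16/3))/(2·8³·10000) = 19/45000 rad
Load 4 — triangular load w₀=6 kN/m (0→w₀ over full span):
  θ_4 = -w₀(2x(L-x)(L-2x)(x+2L)+x²(L-x)²)/(120LEI) = -6·(2·(16/3)·(8-(16/3))·(8-2·(16/3))·((16/3)+2·8)+(16/3)²·(8-(16/3))²)/(120·8·10000) = 224/253125 rad
Superposition: θ = Σ θ_i = 727/2025000 rad ≈ 0.000359 rad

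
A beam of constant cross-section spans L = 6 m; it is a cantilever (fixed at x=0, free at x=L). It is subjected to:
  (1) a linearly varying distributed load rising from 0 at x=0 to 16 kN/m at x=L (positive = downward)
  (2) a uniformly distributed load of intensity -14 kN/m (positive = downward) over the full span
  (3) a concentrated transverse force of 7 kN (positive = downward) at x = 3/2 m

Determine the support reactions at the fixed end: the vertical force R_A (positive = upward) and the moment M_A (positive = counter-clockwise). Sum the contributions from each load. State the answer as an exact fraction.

Load 1 — triangular load w₀=16 kN/m (0→w₀ over full span):
  R_A = w₀L/2 = 16·6/2 = 48 kN
  M_A = w₀L²/3 = 16·6²/3 = 192 kN·m
Load 2 — uniform load w=-14 kN/m over full span:
  R_A = wL = (-14)·6 = -84 kN
  M_A = wL²/2 = (-14)·6²/2 = -252 kN·m
Load 3 — point force P=7 kN at a=3/2 m (b=L-a=9/2):
  R_A = P = 7 kN
  M_A = Pa = 7·(3/2) = 21/2 kN·m
Superposition: R_A = -29 kN, M_A = -99/2 kN·m

R_A = -29 kN, M_A = -99/2 kN·m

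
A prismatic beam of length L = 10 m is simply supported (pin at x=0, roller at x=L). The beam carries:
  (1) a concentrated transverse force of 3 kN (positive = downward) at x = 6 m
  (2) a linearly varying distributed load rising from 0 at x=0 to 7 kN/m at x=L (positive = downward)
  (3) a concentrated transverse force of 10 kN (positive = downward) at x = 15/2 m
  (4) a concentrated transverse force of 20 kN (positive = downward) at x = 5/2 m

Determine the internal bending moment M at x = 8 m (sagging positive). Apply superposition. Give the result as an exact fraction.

Load 1 — point force P=3 kN at a=6 m (b=L-a=4):
  M_1 = Pa(L-x)/L  [x>a] = 3·6·(10-8)/10 = 18/5 kN·m
Load 2 — triangular load w₀=7 kN/m (0→w₀ over full span):
  M_2 = w₀Lx/6 - w₀x³/(6L) = 7·10·8/6 - 7·8³/(6·10) = 168/5 kN·m
Load 3 — point force P=10 kN at a=15/2 m (b=L-a=5/2):
  M_3 = Pa(L-x)/L  [x>a] = 10·(15/2)·(10-8)/10 = 15 kN·m
Load 4 — point force P=20 kN at a=5/2 m (b=L-a=15/2):
  M_4 = Pa(L-x)/L  [x>a] = 20·(5/2)·(10-8)/10 = 10 kN·m
Superposition: M = Σ M_i = 311/5 kN·m ≈ 62.200000 kN·m

M(8) = 311/5 kN·m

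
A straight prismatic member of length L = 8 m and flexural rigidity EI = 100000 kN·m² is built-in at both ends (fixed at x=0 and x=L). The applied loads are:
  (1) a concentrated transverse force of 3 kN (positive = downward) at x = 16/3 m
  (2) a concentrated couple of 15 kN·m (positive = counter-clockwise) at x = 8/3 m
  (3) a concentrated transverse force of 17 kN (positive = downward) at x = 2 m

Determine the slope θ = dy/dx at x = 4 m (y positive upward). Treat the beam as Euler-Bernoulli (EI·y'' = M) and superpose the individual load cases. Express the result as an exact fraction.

Load 1 — point force P=3 kN at a=16/3 m (b=L-a=8/3):
  θ_1 = -Pb²x(2aL-(3a+b)x)/(2L³EI)  [x≤a] = -3·(8/3)²·4·(2·(16/3)·8-(3·(16/3)+(8/3))·4)/(2·8³·100000) = -1/112500 rad
Load 2 — applied couple M₀=15 kN·m at a=8/3 m (b=L-a=16/3):
  θ_2 = (R_Ax²/2 - M_Ax - M₀(x-a))/EI  [x>a] with R_A=5/2, M_A=0 = ((5/2)·4²/2 - 0·4 - 15·(4-(8/3)))/100000 = 0 rad
Load 3 — point force P=17 kN at a=2 m (b=L-a=6):
  θ_3 = Pa²(L-x)(2bL-(3b+a)(L-x))/(2L³EI)  [x>a] = 17·2²·(8-4)·(2·6·8-(3·6+2)·(8-4))/(2·8³·100000) = 17/400000 rad
Superposition: θ = Σ θ_i = 121/3600000 rad ≈ 0.000034 rad

θ(4) = 121/3600000 rad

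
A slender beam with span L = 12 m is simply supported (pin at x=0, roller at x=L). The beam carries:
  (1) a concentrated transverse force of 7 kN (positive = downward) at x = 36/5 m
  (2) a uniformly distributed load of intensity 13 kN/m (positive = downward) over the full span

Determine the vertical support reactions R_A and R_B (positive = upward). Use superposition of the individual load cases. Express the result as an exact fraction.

R_A = 404/5 kN, R_B = 411/5 kN

Load 1 — point force P=7 kN at a=36/5 m (b=L-a=24/5):
  R_A = Pb/L = 7·(24/5)/12 = 14/5 kN
  R_B = Pa/L = 7·(36/5)/12 = 21/5 kN
Load 2 — uniform load w=13 kN/m over full span:
  R_A = wL/2 = 13·12/2 = 78 kN
  R_B = wL/2 = 13·12/2 = 78 kN
Superposition: R_A = 404/5 kN, R_B = 411/5 kN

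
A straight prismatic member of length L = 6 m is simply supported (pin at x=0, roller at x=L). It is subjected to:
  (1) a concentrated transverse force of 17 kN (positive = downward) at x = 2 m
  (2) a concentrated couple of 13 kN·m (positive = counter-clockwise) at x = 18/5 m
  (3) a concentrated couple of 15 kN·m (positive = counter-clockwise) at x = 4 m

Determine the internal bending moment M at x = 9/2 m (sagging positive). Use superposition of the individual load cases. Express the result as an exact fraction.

M(9/2) = 3/2 kN·m

Load 1 — point force P=17 kN at a=2 m (b=L-a=4):
  M_1 = Pa(L-x)/L  [x>a] = 17·2·(6-(9/2))/6 = 17/2 kN·m
Load 2 — applied couple M₀=13 kN·m at a=18/5 m (b=L-a=12/5):
  M_2 = M₀x/L - M₀  [x>a] = 13·(9/2)/6 - 13 = -13/4 kN·m
Load 3 — applied couple M₀=15 kN·m at a=4 m (b=L-a=2):
  M_3 = M₀x/L - M₀  [x>a] = 15·(9/2)/6 - 15 = -15/4 kN·m
Superposition: M = Σ M_i = 3/2 kN·m ≈ 1.500000 kN·m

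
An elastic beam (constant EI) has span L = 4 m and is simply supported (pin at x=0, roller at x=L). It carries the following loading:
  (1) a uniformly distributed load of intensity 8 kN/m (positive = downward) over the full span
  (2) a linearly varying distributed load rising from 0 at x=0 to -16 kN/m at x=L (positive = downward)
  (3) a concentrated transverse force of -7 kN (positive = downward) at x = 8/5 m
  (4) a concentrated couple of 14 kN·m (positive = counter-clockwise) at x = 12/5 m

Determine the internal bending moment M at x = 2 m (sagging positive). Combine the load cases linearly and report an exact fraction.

M(2) = 7/5 kN·m

Load 1 — uniform load w=8 kN/m over full span:
  M_1 = wx(L-x)/2 = 8·2·(4-2)/2 = 16 kN·m
Load 2 — triangular load w₀=-16 kN/m (0→w₀ over full span):
  M_2 = w₀Lx/6 - w₀x³/(6L) = (-16)·4·2/6 - (-16)·2³/(6·4) = -16 kN·m
Load 3 — point force P=-7 kN at a=8/5 m (b=L-a=12/5):
  M_3 = Pa(L-x)/L  [x>a] = (-7)·(8/5)·(4-2)/4 = -28/5 kN·m
Load 4 — applied couple M₀=14 kN·m at a=12/5 m (b=L-a=8/5):
  M_4 = M₀x/L  [x≤a] = 14·2/4 = 7 kN·m
Superposition: M = Σ M_i = 7/5 kN·m ≈ 1.400000 kN·m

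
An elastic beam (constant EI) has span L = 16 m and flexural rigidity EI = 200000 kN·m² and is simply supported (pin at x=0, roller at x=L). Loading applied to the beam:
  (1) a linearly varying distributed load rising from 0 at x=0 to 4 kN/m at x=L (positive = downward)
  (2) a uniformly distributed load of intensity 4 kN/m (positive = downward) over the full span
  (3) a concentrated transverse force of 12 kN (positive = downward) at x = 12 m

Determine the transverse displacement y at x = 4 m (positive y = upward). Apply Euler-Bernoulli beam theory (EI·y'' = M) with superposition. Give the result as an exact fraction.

Load 1 — triangular load w₀=4 kN/m (0→w₀ over full span):
  y_1 = -w₀x(7L⁴-10L²x²+3x⁴)/(360LEI) = -4·4·(7·16⁴-10·16²·4²+3·4⁴)/(360·16·200000) = -109/18750 m
Load 2 — uniform load w=4 kN/m over full span:
  y_2 = -wx(L³-2Lx²+x³)/(24EI) = -4·4·(16³-2·16·4²+4³)/(24·200000) = -38/3125 m
Load 3 — point force P=12 kN at a=12 m (b=L-a=4):
  y_3 = -Pbx(L²-b²-x²)/(6LEI)  [x≤a] = -12·4·4·(16²-4²-4²)/(6·16·200000) = -7/3125 m
Superposition: y = Σ y_i = -379/18750 m ≈ -0.020213 m

y(4) = -379/18750 m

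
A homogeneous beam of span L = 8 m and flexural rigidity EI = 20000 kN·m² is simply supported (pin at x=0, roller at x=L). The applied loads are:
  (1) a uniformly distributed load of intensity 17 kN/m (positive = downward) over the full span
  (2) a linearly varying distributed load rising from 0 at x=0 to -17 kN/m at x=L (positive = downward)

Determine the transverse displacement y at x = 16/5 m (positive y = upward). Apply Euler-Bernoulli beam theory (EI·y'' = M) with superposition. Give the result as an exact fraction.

Load 1 — uniform load w=17 kN/m over full span:
  y_1 = -wx(L³-2Lx²+x³)/(24EI) = -17·(16/5)·(8³-2·8·(16/5)²+(16/5)³)/(24·20000) = -16864/390625 m
Load 2 — triangular load w₀=-17 kN/m (0→w₀ over full span):
  y_2 = -w₀x(7L⁴-10L²x²+3x⁴)/(360LEI) = -(-17)·(16/5)·(7·8⁴-10·8²·(16/5)²+3·(16/5)⁴)/(360·8·20000) = 620704/29296875 m
Superposition: y = Σ y_i = -644096/29296875 m ≈ -0.021985 m

y(16/5) = -644096/29296875 m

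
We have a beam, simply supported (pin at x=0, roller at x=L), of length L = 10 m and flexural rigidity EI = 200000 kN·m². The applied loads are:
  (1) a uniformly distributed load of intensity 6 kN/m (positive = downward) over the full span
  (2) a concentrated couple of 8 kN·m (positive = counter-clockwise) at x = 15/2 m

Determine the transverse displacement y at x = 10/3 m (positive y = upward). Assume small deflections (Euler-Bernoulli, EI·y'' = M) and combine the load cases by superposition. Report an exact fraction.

y(10/3) = -767/216000 m

Load 1 — uniform load w=6 kN/m over full span:
  y_1 = -wx(L³-2Lx²+x³)/(24EI) = -6·(10/3)·(10³-2·10·(10/3)²+(10/3)³)/(24·200000) = -11/3240 m
Load 2 — applied couple M₀=8 kN·m at a=15/2 m (b=L-a=5/2):
  y_2 = (M₀x³/(6L)+C₁x)/EI  [x≤a] with C₁=M₀(3b²-L²)/(6L)=-65/6 = (8·(10/3)³/(6·10)+(-65/6)·(10/3))/200000 = -101/648000 m
Superposition: y = Σ y_i = -767/216000 m ≈ -0.003551 m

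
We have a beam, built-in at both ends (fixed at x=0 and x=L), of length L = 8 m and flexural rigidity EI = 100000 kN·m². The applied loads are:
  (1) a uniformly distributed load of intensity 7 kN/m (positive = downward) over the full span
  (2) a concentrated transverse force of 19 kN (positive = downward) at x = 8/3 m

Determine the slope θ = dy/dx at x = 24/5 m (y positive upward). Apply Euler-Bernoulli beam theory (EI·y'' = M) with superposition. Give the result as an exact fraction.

Load 1 — uniform load w=7 kN/m over full span:
  θ_1 = -wx(L-x)(L-2x)/(12EI) = -7·(24/5)·(8-(24/5))·(8-2·(24/5))/(12·100000) = 56/390625 rad
Load 2 — point force P=19 kN at a=8/3 m (b=L-a=16/3):
  θ_2 = Pa²(L-x)(2bL-(3b+a)(L-x))/(2L³EI)  [x>a] = 19·(8/3)²·(8-(24/5))·(2·(16/3)·8-(3·(16/3)+(8/3))·(8-(24/5)))/(2·8³·100000) = 76/703125 rad
Superposition: θ = Σ θ_i = 884/3515625 rad ≈ 0.000251 rad

θ(24/5) = 884/3515625 rad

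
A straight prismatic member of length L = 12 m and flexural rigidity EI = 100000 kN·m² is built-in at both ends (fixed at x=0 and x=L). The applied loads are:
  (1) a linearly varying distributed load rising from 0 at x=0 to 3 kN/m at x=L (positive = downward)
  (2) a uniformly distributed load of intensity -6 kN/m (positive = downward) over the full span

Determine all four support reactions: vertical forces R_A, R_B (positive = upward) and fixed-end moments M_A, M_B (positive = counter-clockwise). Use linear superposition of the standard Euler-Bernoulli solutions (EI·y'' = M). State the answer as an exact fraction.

Load 1 — triangular load w₀=3 kN/m (0→w₀ over full span):
  R_A = 3w₀L/20 = 3·3·12/20 = 27/5 kN
  M_A = w₀L²/30 = 3·12²/30 = 72/5 kN·m
  R_B = 7w₀L/20 = 7·3·12/20 = 63/5 kN
  M_B = -w₀L²/20 = -3·12²/20 = -108/5 kN·m
Load 2 — uniform load w=-6 kN/m over full span:
  R_A = wL/2 = (-6)·12/2 = -36 kN
  M_A = wL²/12 = (-6)·12²/12 = -72 kN·m
  R_B = wL/2 = (-6)·12/2 = -36 kN
  M_B = -wL²/12 = -(-6)·12²/12 = 72 kN·m
Superposition: R_A = -153/5 kN, M_A = -288/5 kN·m, R_B = -117/5 kN, M_B = 252/5 kN·m

R_A = -153/5 kN, M_A = -288/5 kN·m, R_B = -117/5 kN, M_B = 252/5 kN·m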